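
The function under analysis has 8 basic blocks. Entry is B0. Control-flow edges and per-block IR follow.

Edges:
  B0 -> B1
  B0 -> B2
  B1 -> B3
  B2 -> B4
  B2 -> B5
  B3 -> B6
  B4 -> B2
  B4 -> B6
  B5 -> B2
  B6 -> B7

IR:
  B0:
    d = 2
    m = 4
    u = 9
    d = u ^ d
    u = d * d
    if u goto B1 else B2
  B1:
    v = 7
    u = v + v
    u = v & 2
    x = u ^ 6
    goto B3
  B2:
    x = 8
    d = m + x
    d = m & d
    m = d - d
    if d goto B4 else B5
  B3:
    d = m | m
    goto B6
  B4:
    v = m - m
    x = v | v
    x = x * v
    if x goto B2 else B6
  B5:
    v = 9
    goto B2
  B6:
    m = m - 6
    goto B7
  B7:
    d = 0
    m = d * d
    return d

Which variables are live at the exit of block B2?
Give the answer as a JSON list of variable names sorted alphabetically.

Answer: ["m"]

Derivation:
def/use:
  B0: def={d,m,u} ue=∅
  B1: def={u,v,x} ue=∅
  B2: def={d,m,x} ue={m}
  B3: def={d} ue={m}
  B4: def={v,x} ue={m}
  B5: def={v} ue=∅
  B6: def={m} ue={m}
  B7: def={d,m} ue=∅

Backward fixpoint:
  B0: in=∅ out={m}
  B1: in={m} out={m}
  B2: in={m} out={m}
  B3: in={m} out={m}
  B4: in={m} out={m}
  B5: in={m} out={m}
  B6: in={m} out=∅
  B7: in=∅ out=∅

live-out(B2) = ["m"]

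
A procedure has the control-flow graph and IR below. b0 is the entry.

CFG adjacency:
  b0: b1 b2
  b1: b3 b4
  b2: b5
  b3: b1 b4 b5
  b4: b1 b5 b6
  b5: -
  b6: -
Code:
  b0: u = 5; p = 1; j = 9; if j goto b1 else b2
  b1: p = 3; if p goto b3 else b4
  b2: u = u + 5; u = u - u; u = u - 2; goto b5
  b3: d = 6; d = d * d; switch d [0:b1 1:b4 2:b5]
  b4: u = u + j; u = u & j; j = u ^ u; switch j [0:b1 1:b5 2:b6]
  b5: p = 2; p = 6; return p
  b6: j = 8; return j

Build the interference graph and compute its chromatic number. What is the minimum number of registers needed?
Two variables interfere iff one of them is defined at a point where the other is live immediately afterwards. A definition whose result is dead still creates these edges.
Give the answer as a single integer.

def/use:
  b0: {j,p,u} / ∅
  b1: {p} / ∅
  b2: {u} / {u}
  b3: {d} / ∅
  b4: {j,u} / {j,u}
  b5: {p} / ∅
  b6: {j} / ∅

Backward fixpoint:
  live b0: ∅→{j,u}
  live b1: {j,u}→{j,u}
  live b2: {u}→∅
  live b3: {j,u}→{j,u}
  live b4: {j,u}→{j,u}
  live b5: ∅→∅
  live b6: ∅→∅

Interference:
  d: {j,u}
  j: {d,p,u}
  p: {j,u}
  u: {d,j,p}

Registers:
  lower bound: {d,j,u} mutually conflict ⇒ χ ≥ 3
  3-colouring: r0={j}  r1={u}  r2={d,p}
  χ = 3

Answer: 3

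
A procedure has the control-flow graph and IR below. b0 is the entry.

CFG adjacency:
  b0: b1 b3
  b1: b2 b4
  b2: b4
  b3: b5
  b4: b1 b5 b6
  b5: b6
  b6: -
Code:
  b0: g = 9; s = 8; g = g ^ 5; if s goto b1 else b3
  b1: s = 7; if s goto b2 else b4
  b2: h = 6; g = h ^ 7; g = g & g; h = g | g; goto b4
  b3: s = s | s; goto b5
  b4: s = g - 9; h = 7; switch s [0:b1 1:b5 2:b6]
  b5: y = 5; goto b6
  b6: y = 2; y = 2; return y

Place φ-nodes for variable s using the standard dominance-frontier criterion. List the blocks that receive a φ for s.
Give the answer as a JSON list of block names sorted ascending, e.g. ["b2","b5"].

idom tree: b1←b0 b2←b1 b3←b0 b4←b1 b5←b0 b6←b0
Join-block Dom:
  b1: preds {b0,b4}: {b0} ∩ {b0,b1,b4} = {b0}; idom=b0
  b4: preds {b1,b2}: {b0,b1} ∩ {b0,b1,b2} = {b0,b1}; idom=b1
  b5: preds {b3,b4}: {b0,b3} ∩ {b0,b1,b4} = {b0}; idom=b0
  b6: preds {b4,b5}: {b0,b1,b4} ∩ {b0,b5} = {b0}; idom=b0

Frontier:
  b1←b0: walk · to b0
  b1←b4: walk b4→b1 to b0
  b4←b1: walk · to b1
  b4←b2: walk b2 to b1
  b5←b3: walk b3 to b0
  b5←b4: walk b4→b1 to b0
  b6←b4: walk b4→b1 to b0
  b6←b5: walk b5 to b0
  b0 → ∅
  b1 → {b1,b5,b6}
  b2 → {b4}
  b3 → {b5}
  b4 → {b1,b5,b6}
  b5 → {b6}
  b6 → ∅

φ for s: defs {b0,b1,b3,b4}
  DF⁺ = {b1,b5,b6}

Answer: ["b1", "b5", "b6"]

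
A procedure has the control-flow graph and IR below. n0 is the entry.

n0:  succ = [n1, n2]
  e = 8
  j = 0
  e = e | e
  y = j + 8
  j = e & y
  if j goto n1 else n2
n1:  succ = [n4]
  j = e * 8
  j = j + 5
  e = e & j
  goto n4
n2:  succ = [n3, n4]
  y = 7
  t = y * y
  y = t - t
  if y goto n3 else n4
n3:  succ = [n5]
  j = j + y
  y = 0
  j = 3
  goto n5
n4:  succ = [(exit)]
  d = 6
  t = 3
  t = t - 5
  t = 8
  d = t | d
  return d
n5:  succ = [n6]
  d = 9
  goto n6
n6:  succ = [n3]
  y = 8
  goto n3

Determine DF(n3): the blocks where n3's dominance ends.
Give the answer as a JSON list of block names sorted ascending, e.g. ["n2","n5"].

Answer: ["n3"]

Analysis:
idom tree: n1←n0 n2←n0 n3←n2 n4←n0 n5←n3 n6←n5
Join-block Dom:
  n3: preds {n2,n6}: {n0,n2} ∩ {n0,n2,n3,n5,n6} = {n0,n2}; idom=n2
  n4: preds {n1,n2}: {n0,n1} ∩ {n0,n2} = {n0}; idom=n0

DF derivation:
  n3←n2: walk · to n2
  n3←n6: walk n6→n5→n3 to n2
  n4←n1: walk n1 to n0
  n4←n2: walk n2 to n0
  n0 → ∅
  n1 → {n4}
  n2 → {n4}
  n3 → {n3}
  n4 → ∅
  n5 → {n3}
  n6 → {n3}

DF(n3) = ["n3"]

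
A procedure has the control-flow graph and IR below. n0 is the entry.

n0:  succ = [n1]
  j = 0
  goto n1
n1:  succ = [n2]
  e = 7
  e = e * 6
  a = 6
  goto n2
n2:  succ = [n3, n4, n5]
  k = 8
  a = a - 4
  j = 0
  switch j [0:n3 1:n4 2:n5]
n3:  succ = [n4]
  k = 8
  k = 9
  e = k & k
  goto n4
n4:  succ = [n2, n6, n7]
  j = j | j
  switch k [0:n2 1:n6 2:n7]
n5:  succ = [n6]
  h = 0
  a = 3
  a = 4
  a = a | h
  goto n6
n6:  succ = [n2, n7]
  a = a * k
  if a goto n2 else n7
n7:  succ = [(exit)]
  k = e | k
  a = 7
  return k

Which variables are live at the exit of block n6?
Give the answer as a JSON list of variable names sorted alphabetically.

Answer: ["a", "e", "k"]

Working:
Block summaries:
  n0: {j} / ∅
  n1: {a,e} / ∅
  n2: {a,j,k} / {a}
  n3: {e,k} / ∅
  n4: {j} / {j,k}
  n5: {a,h} / ∅
  n6: {a} / {a,k}
  n7: {a,k} / {e,k}

Live sets:
  n0: in=∅ out=∅
  n1: in=∅ out={a,e}
  n2: in={a,e} out={a,e,j,k}
  n3: in={a,j} out={a,e,j,k}
  n4: in={a,e,j,k} out={a,e,k}
  n5: in={e,k} out={a,e,k}
  n6: in={a,e,k} out={a,e,k}
  n7: in={e,k} out=∅

live-out(n6) = ["a", "e", "k"]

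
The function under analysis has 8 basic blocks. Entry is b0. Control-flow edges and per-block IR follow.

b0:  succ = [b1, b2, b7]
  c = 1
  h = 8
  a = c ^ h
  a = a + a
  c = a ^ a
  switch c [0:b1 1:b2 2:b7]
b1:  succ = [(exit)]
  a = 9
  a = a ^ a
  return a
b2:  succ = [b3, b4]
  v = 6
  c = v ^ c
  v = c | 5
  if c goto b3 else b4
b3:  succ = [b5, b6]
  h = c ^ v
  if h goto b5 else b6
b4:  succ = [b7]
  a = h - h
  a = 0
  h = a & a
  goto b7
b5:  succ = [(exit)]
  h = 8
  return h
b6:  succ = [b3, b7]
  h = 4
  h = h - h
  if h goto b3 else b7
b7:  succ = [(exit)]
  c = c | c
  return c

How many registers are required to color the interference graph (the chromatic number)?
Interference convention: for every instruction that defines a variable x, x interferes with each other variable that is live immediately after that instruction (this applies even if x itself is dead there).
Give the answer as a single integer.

Answer: 3

Derivation:
Per-block:
  b0: {a,c,h} / ∅
  b1: {a} / ∅
  b2: {c,v} / {c}
  b3: {h} / {c,v}
  b4: {a,h} / {h}
  b5: {h} / ∅
  b6: {h} / ∅
  b7: {c} / {c}

Live sets:
  live b0: ∅→{c,h}
  live b1: ∅→∅
  live b2: {c,h}→{c,h,v}
  live b3: {c,v}→{c,v}
  live b4: {c,h}→{c}
  live b5: ∅→∅
  live b6: {c,v}→{c,v}
  live b7: {c}→∅

Conflict graph:
  a↔{c,h}
  c↔{a,h,v}
  h↔{a,c,v}
  v↔{c,h}

Chromatic number:
  clique {a,c,h} ⇒ need ≥ 3
  3-colouring: R0={c}  R1={h}  R2={a,v}
  χ = 3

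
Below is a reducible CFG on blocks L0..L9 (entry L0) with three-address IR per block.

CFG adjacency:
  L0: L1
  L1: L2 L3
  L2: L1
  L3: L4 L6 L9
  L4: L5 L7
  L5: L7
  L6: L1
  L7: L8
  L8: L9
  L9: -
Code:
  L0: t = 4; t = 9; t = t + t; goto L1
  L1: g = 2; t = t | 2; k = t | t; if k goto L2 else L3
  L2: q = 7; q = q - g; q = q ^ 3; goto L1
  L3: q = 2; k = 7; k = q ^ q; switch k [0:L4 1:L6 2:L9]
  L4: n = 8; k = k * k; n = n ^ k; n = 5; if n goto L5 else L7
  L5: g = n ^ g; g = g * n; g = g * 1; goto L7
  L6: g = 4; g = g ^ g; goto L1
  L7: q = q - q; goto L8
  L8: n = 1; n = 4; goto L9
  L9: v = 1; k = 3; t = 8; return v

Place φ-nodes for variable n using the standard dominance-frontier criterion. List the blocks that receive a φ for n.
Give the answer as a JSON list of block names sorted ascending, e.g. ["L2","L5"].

Answer: ["L9"]

Derivation:
idom tree: L1←L0 L2←L1 L3←L1 L4←L3 L5←L4 L6←L3 L7←L4 L8←L7 L9←L3
Dom∩ at merges:
  L1: preds {L0,L2,L6}: {L0} ∩ {L0,L1,L2} ∩ {L0,L1,L3,L6} = {L0}; idom=L0
  L7: preds {L4,L5}: {L0,L1,L3,L4} ∩ {L0,L1,L3,L4,L5} = {L0,L1,L3,L4}; idom=L4
  L9: preds {L3,L8}: {L0,L1,L3} ∩ {L0,L1,L3,L4,L7,L8} = {L0,L1,L3}; idom=L3

Frontier:
  L1←L0: walk · to L0
  L1←L2: walk L2→L1 to L0
  L1←L6: walk L6→L3→L1 to L0
  L7←L4: walk · to L4
  L7←L5: walk L5 to L4
  L9←L3: walk · to L3
  L9←L8: walk L8→L7→L4 to L3
  L0: DF=∅
  L1: DF={L1}
  L2: DF={L1}
  L3: DF={L1}
  L4: DF={L9}
  L5: DF={L7}
  L6: DF={L1}
  L7: DF={L9}
  L8: DF={L9}
  L9: DF=∅

φ for n: defs {L4,L8}
  DF⁺ = {L9}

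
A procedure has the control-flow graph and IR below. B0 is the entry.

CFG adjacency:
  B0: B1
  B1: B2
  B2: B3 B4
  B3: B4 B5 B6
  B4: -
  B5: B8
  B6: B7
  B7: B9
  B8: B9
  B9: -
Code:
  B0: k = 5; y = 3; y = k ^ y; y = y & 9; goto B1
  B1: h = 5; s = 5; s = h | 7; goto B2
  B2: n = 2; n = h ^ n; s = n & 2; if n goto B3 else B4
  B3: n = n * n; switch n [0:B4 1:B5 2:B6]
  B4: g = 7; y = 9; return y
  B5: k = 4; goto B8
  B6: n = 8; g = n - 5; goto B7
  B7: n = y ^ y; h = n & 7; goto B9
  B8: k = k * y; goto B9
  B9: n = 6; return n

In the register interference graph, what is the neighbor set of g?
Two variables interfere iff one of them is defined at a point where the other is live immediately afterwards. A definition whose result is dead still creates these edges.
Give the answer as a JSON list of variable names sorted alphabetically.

Block summaries:
  B0: {k,y} / ∅
  B1: {h,s} / ∅
  B2: {n,s} / {h}
  B3: {n} / {n}
  B4: {g,y} / ∅
  B5: {k} / ∅
  B6: {g,n} / ∅
  B7: {h,n} / {y}
  B8: {k} / {k,y}
  B9: {n} / ∅

Liveness:
  B0: in=∅ out={y}
  B1: in={y} out={h,y}
  B2: in={h,y} out={n,y}
  B3: in={n,y} out={y}
  B4: in=∅ out=∅
  B5: in={y} out={k,y}
  B6: in={y} out={y}
  B7: in={y} out=∅
  B8: in={k,y} out=∅
  B9: in=∅ out=∅

Conflict graph:
  g — {y}
  h — {n,s,y}
  k — {y}
  n — {h,s,y}
  s — {h,n,y}
  y — {g,h,k,n,s}

N(g) = ["y"]

Answer: ["y"]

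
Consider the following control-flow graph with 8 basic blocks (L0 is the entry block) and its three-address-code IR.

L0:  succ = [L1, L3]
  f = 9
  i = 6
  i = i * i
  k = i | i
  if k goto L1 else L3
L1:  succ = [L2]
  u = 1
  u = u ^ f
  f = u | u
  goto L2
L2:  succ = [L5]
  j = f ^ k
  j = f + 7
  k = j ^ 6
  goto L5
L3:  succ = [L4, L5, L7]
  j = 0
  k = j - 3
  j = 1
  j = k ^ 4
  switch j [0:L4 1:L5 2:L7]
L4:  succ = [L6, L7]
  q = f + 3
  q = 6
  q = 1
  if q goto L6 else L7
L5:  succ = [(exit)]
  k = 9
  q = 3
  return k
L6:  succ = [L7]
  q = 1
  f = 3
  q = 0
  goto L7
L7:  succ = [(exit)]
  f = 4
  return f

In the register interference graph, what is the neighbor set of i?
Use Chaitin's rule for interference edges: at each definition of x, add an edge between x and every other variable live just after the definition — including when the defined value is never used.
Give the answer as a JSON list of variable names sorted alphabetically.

Answer: ["f"]

Analysis:
def/use:
  L0: {f,i,k} / ∅
  L1: {f,u} / {f}
  L2: {j,k} / {f,k}
  L3: {j,k} / ∅
  L4: {q} / {f}
  L5: {k,q} / ∅
  L6: {f,q} / ∅
  L7: {f} / ∅

Live sets:
  L0: in=∅ out={f,k}
  L1: in={f,k} out={f,k}
  L2: in={f,k} out=∅
  L3: in={f} out={f}
  L4: in={f} out=∅
  L5: in=∅ out=∅
  L6: in=∅ out=∅
  L7: in=∅ out=∅

Interfere edges:
  f↔{i,j,k,u}
  i↔{f}
  j↔{f,k}
  k↔{f,j,q,u}
  q↔{k}
  u↔{f,k}

N(i) = ["f"]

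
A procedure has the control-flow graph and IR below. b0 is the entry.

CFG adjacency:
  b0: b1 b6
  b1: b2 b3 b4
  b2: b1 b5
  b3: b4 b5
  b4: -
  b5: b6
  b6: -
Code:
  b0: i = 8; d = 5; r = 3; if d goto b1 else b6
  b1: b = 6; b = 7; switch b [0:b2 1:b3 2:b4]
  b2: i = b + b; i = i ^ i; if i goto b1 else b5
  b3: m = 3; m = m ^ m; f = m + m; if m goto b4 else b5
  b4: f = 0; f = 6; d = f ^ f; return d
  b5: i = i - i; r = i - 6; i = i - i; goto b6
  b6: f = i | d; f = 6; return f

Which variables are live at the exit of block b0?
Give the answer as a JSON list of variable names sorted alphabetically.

Answer: ["d", "i"]

Analysis:
def/use:
  b0: def={d,i,r} ue=∅
  b1: def={b} ue=∅
  b2: def={i} ue={b}
  b3: def={f,m} ue=∅
  b4: def={d,f} ue=∅
  b5: def={i,r} ue={i}
  b6: def={f} ue={d,i}

Liveness:
  b0: in=∅ out={d,i}
  b1: in={d,i} out={b,d,i}
  b2: in={b,d} out={d,i}
  b3: in={d,i} out={d,i}
  b4: in=∅ out=∅
  b5: in={d,i} out={d,i}
  b6: in={d,i} out=∅

live-out(b0) = ["d", "i"]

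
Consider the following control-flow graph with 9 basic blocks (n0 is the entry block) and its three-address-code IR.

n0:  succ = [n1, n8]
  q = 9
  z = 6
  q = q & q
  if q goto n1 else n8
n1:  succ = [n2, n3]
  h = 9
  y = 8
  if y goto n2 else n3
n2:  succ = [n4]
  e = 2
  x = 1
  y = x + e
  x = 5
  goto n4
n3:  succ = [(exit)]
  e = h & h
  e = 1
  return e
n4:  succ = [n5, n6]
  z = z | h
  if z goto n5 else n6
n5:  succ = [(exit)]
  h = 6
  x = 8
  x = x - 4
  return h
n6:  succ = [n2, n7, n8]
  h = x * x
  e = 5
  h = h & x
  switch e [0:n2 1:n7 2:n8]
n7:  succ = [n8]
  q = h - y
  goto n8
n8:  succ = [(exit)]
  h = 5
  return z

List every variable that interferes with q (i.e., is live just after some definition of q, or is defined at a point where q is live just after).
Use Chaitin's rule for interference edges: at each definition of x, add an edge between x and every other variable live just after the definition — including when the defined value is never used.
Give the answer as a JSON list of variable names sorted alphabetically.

def/use:
  n0: {q,z} / ∅
  n1: {h,y} / ∅
  n2: {e,x,y} / ∅
  n3: {e} / {h}
  n4: {z} / {h,z}
  n5: {h,x} / ∅
  n6: {e,h} / {x}
  n7: {q} / {h,y}
  n8: {h} / {z}

Liveness:
  live n0: ∅→{z}
  live n1: {z}→{h,z}
  live n2: {h,z}→{h,x,y,z}
  live n3: {h}→∅
  live n4: {h,x,y,z}→{x,y,z}
  live n5: ∅→∅
  live n6: {x,y,z}→{h,y,z}
  live n7: {h,y,z}→{z}
  live n8: {z}→∅

Interfere edges:
  e↔{h,x,y,z}
  h↔{e,x,y,z}
  q↔{z}
  x↔{e,h,y,z}
  y↔{e,h,x,z}
  z↔{e,h,q,x,y}

N(q) = ["z"]

Answer: ["z"]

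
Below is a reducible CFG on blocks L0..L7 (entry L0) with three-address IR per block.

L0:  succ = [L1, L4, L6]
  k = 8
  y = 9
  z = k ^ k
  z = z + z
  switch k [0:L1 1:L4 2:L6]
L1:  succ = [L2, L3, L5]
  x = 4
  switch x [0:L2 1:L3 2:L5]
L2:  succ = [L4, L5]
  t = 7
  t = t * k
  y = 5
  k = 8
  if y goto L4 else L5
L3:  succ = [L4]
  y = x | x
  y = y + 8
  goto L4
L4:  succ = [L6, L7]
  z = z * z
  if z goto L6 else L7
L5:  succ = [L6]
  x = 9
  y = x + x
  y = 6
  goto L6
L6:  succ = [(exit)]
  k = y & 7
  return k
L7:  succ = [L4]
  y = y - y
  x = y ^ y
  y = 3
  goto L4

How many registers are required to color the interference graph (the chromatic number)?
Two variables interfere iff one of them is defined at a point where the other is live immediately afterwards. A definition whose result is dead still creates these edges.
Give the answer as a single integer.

Answer: 3

Derivation:
def/use:
  L0: {k,y,z} / ∅
  L1: {x} / ∅
  L2: {k,t,y} / {k}
  L3: {y} / {x}
  L4: {z} / {z}
  L5: {x,y} / ∅
  L6: {k} / {y}
  L7: {x,y} / {y}

Backward fixpoint:
  live L0: ∅→{k,y,z}
  live L1: {k,z}→{k,x,z}
  live L2: {k,z}→{y,z}
  live L3: {x,z}→{y,z}
  live L4: {y,z}→{y,z}
  live L5: ∅→{y}
  live L6: {y}→∅
  live L7: {y,z}→{y,z}

Interference:
  k — {t,x,y,z}
  t — {k,z}
  x — {k,z}
  y — {k,z}
  z — {k,t,x,y}

Chromatic number:
  {k,t,z} pairwise interfere (3-clique) ⇒ χ ≥ 3
  3-colouring: r0={k}  r1={z}  r2={t,x,y}
  χ = 3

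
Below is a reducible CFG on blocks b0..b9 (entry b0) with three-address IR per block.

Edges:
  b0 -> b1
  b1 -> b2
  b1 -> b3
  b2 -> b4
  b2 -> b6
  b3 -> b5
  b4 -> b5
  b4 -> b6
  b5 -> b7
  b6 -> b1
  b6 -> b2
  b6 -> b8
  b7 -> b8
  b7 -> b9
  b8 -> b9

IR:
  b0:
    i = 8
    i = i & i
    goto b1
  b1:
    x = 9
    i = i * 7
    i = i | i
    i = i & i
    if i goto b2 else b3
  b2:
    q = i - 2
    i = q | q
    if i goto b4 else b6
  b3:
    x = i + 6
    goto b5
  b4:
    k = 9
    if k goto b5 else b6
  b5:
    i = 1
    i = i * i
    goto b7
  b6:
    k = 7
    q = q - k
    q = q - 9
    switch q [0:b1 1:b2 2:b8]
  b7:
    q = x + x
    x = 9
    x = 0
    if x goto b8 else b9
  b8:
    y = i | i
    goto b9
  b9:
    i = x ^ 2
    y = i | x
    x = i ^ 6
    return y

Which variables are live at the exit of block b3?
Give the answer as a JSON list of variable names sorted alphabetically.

Answer: ["x"]

Analysis:
Block summaries:
  b0 def {i} use ∅
  b1 def {i,x} use {i}
  b2 def {i,q} use {i}
  b3 def {x} use {i}
  b4 def {k} use ∅
  b5 def {i} use ∅
  b6 def {k,q} use {q}
  b7 def {q,x} use {x}
  b8 def {y} use {i}
  b9 def {i,x,y} use {x}

Backward fixpoint:
  b0 li=∅ lo={i}
  b1 li={i} lo={i,x}
  b2 li={i,x} lo={i,q,x}
  b3 li={i} lo={x}
  b4 li={i,q,x} lo={i,q,x}
  b5 li={x} lo={i,x}
  b6 li={i,q,x} lo={i,x}
  b7 li={i,x} lo={i,x}
  b8 li={i,x} lo={x}
  b9 li={x} lo=∅

live-out(b3) = ["x"]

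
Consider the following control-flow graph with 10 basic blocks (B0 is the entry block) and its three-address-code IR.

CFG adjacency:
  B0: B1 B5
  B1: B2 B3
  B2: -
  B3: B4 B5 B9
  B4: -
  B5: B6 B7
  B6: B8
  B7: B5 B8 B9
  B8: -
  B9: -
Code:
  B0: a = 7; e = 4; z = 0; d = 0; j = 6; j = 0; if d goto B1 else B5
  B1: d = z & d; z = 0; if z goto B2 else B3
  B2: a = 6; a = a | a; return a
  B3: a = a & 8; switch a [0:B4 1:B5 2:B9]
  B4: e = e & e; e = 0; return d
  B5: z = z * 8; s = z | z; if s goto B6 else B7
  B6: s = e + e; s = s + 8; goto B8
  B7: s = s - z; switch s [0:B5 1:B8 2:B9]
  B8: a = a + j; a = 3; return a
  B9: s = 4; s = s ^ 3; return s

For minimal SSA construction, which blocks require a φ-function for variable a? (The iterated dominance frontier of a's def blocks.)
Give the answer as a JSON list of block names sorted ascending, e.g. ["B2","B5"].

idom tree: B1←B0 B2←B1 B3←B1 B4←B3 B5←B0 B6←B5 B7←B5 B8←B5 B9←B0
Dom∩ at merges:
  B5: preds {B0,B3,B7}: {B0} ∩ {B0,B1,B3} ∩ {B0,B5,B7} = {B0}; idom=B0
  B8: preds {B6,B7}: {B0,B5,B6} ∩ {B0,B5,B7} = {B0,B5}; idom=B5
  B9: preds {B3,B7}: {B0,B1,B3} ∩ {B0,B5,B7} = {B0}; idom=B0

DF walk-up:
  B5←B0: walk · to B0
  B5←B3: walk B3→B1 to B0
  B5←B7: walk B7→B5 to B0
  B8←B6: walk B6 to B5
  B8←B7: walk B7 to B5
  B9←B3: walk B3→B1 to B0
  B9←B7: walk B7→B5 to B0
  B0: DF=∅
  B1: DF={B5,B9}
  B2: DF=∅
  B3: DF={B5,B9}
  B4: DF=∅
  B5: DF={B5,B9}
  B6: DF={B8}
  B7: DF={B5,B8,B9}
  B8: DF=∅
  B9: DF=∅

φ for a: defs {B0,B2,B3,B8}
  DF⁺ = {B5,B9}

Answer: ["B5", "B9"]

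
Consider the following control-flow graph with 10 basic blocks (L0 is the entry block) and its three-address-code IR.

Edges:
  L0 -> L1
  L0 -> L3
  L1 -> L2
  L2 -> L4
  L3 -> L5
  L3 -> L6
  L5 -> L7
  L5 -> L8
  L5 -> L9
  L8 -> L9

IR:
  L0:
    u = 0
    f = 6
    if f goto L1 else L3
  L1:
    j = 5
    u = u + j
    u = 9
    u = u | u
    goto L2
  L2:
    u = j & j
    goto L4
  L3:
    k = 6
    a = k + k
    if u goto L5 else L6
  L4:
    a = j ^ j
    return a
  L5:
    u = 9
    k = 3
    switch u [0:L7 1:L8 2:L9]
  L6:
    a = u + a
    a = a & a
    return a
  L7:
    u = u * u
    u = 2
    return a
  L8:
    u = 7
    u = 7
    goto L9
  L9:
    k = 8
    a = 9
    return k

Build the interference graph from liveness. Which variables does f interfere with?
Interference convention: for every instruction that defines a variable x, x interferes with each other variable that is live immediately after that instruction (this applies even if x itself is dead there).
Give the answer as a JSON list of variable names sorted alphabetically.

Answer: ["u"]

Working:
Block summaries:
  L0 def {f,u} use ∅
  L1 def {j,u} use {u}
  L2 def {u} use {j}
  L3 def {a,k} use {u}
  L4 def {a} use {j}
  L5 def {k,u} use ∅
  L6 def {a} use {a,u}
  L7 def {u} use {a,u}
  L8 def {u} use ∅
  L9 def {a,k} use ∅

Liveness:
  L0: in=∅ out={u}
  L1: in={u} out={j}
  L2: in={j} out={j}
  L3: in={u} out={a,u}
  L4: in={j} out=∅
  L5: in={a} out={a,u}
  L6: in={a,u} out=∅
  L7: in={a,u} out=∅
  L8: in=∅ out=∅
  L9: in=∅ out=∅

Interfere edges:
  a — {k,u}
  f — {u}
  j — {u}
  k — {a,u}
  u — {a,f,j,k}

N(f) = ["u"]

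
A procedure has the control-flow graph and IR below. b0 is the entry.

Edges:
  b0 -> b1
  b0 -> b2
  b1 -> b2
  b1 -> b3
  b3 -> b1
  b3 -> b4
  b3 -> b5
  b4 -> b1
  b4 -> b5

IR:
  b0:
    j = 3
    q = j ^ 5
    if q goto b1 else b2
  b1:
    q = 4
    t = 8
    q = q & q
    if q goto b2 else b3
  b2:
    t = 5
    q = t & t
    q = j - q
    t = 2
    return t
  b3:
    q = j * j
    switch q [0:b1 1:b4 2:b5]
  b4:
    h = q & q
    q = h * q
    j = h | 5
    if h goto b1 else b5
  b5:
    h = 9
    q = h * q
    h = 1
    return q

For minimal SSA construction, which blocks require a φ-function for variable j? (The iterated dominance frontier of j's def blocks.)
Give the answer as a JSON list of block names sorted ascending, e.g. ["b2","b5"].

Answer: ["b1", "b2", "b5"]

Derivation:
idom tree: b1←b0 b2←b0 b3←b1 b4←b3 b5←b3
Dom∩ at merges:
  b1: preds {b0,b3,b4}: {b0} ∩ {b0,b1,b3} ∩ {b0,b1,b3,b4} = {b0}; idom=b0
  b2: preds {b0,b1}: {b0} ∩ {b0,b1} = {b0}; idom=b0
  b5: preds {b3,b4}: {b0,b1,b3} ∩ {b0,b1,b3,b4} = {b0,b1,b3}; idom=b3

DF derivation:
  b1←b0: walk · to b0
  b1←b3: walk b3→b1 to b0
  b1←b4: walk b4→b3→b1 to b0
  b2←b0: walk · to b0
  b2←b1: walk b1 to b0
  b5←b3: walk · to b3
  b5←b4: walk b4 to b3
  b0 → ∅
  b1 → {b1,b2}
  b2 → ∅
  b3 → {b1}
  b4 → {b1,b5}
  b5 → ∅

φ for j: defs {b0,b4}
  DF⁺ = {b1,b2,b5}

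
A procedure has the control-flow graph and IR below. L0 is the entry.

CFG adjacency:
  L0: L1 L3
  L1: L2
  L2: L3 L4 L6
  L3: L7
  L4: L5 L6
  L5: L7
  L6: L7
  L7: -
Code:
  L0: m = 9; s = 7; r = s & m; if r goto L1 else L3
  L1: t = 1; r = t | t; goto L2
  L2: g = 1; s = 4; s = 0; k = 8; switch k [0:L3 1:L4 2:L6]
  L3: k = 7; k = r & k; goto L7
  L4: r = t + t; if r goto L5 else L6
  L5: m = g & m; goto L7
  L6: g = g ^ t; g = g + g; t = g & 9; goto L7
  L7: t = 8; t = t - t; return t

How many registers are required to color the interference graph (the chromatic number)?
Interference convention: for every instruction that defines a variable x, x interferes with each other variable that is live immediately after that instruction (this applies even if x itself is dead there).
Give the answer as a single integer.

def/use:
  L0: {m,r,s} / ∅
  L1: {r,t} / ∅
  L2: {g,k,s} / ∅
  L3: {k} / {r}
  L4: {r} / {t}
  L5: {m} / {g,m}
  L6: {g,t} / {g,t}
  L7: {t} / ∅

Liveness:
  live L0: ∅→{m,r}
  live L1: {m}→{m,r,t}
  live L2: {m,r,t}→{g,m,r,t}
  live L3: {r}→∅
  live L4: {g,m,t}→{g,m,t}
  live L5: {g,m}→∅
  live L6: {g,t}→∅
  live L7: ∅→∅

Interfere edges:
  g: {k,m,r,s,t}
  k: {g,m,r,t}
  m: {g,k,r,s,t}
  r: {g,k,m,s,t}
  s: {g,m,r,t}
  t: {g,k,m,r,s}

Colouring:
  {g,k,m,r,t} pairwise interfere (5-clique) ⇒ χ ≥ 5
  5-colouring: R0={g}  R1={m}  R2={r}  R3={t}  R4={k,s}
  χ = 5

Answer: 5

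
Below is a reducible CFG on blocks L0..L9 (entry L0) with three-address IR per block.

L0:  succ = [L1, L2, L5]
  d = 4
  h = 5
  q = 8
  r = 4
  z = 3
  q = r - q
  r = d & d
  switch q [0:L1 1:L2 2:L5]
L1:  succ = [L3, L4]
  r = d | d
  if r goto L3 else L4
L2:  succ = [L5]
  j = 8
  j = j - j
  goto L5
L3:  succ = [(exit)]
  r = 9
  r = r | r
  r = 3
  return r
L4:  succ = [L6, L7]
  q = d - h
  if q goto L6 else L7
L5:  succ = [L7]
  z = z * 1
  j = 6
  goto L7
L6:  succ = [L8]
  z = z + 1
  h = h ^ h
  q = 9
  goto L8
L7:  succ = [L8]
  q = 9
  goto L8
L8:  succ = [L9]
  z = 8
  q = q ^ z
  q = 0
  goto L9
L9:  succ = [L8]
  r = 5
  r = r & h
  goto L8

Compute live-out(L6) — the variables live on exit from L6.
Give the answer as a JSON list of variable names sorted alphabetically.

Answer: ["h", "q"]

Derivation:
Per-block:
  L0 def {d,h,q,r,z} use ∅
  L1 def {r} use {d}
  L2 def {j} use ∅
  L3 def {r} use ∅
  L4 def {q} use {d,h}
  L5 def {j,z} use {z}
  L6 def {h,q,z} use {h,z}
  L7 def {q} use ∅
  L8 def {q,z} use {q}
  L9 def {r} use {h}

Live sets:
  L0: in=∅ out={d,h,z}
  L1: in={d,h,z} out={d,h,z}
  L2: in={h,z} out={h,z}
  L3: in=∅ out=∅
  L4: in={d,h,z} out={h,z}
  L5: in={h,z} out={h}
  L6: in={h,z} out={h,q}
  L7: in={h} out={h,q}
  L8: in={h,q} out={h,q}
  L9: in={h,q} out={h,q}

live-out(L6) = ["h", "q"]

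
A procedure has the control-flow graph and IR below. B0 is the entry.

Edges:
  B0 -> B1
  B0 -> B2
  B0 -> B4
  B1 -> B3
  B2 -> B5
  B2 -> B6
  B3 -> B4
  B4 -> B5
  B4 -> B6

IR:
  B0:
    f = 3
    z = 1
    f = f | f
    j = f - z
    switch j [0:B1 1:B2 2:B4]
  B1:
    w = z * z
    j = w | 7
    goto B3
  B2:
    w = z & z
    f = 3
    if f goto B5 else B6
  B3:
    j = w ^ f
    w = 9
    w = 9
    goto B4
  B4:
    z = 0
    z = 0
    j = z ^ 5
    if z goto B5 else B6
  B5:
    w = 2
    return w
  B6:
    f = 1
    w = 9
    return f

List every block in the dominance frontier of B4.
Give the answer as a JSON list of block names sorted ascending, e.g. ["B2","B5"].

Answer: ["B5", "B6"]

Analysis:
idom tree: B1←B0 B2←B0 B3←B1 B4←B0 B5←B0 B6←B0
Dom at joins:
  B4: preds {B0,B3}: {B0} ∩ {B0,B1,B3} = {B0}; idom=B0
  B5: preds {B2,B4}: {B0,B2} ∩ {B0,B4} = {B0}; idom=B0
  B6: preds {B2,B4}: {B0,B2} ∩ {B0,B4} = {B0}; idom=B0

DF walk-up:
  join B4 pred B0: · stop@B0
  join B4 pred B3: B3→B1 stop@B0
  join B5 pred B2: B2 stop@B0
  join B5 pred B4: B4 stop@B0
  join B6 pred B2: B2 stop@B0
  join B6 pred B4: B4 stop@B0
  B0: DF=∅
  B1: DF={B4}
  B2: DF={B5,B6}
  B3: DF={B4}
  B4: DF={B5,B6}
  B5: DF=∅
  B6: DF=∅

DF(B4) = ["B5", "B6"]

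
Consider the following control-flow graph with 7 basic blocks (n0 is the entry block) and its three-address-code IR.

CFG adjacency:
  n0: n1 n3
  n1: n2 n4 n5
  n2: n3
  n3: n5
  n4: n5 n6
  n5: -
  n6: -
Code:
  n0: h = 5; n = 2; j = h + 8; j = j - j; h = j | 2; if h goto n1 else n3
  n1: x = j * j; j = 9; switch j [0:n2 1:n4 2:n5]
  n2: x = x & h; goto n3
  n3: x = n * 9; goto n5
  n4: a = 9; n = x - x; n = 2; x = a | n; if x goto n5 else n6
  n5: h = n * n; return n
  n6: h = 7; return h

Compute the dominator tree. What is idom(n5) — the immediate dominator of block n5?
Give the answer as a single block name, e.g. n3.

Answer: n0

Working:
idom tree: n1←n0 n2←n1 n3←n0 n4←n1 n5←n0 n6←n4
Dom∩ at merges:
  n3: preds {n0,n2}: {n0} ∩ {n0,n1,n2} = {n0}; idom=n0
  n5: preds {n1,n3,n4}: {n0,n1} ∩ {n0,n3} ∩ {n0,n1,n4} = {n0}; idom=n0

idom(n5) = n0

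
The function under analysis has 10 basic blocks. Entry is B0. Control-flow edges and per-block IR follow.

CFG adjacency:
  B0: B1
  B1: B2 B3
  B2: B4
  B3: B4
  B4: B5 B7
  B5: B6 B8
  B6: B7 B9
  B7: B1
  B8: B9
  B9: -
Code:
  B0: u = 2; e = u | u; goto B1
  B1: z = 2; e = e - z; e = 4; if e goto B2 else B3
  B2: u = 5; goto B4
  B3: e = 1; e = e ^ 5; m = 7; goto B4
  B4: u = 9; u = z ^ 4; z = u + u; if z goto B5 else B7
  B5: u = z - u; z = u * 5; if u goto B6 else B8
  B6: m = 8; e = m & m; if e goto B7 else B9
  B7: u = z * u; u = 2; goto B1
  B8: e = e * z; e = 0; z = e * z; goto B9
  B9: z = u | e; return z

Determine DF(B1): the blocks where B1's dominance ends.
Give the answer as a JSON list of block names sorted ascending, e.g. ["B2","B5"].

idom tree: B1←B0 B2←B1 B3←B1 B4←B1 B5←B4 B6←B5 B7←B4 B8←B5 B9←B5
Dom at joins:
  B1: preds {B0,B7}: {B0} ∩ {B0,B1,B4,B7} = {B0}; idom=B0
  B4: preds {B2,B3}: {B0,B1,B2} ∩ {B0,B1,B3} = {B0,B1}; idom=B1
  B7: preds {B4,B6}: {B0,B1,B4} ∩ {B0,B1,B4,B5,B6} = {B0,B1,B4}; idom=B4
  B9: preds {B6,B8}: {B0,B1,B4,B5,B6} ∩ {B0,B1,B4,B5,B8} = {B0,B1,B4,B5}; idom=B5

DF walk-up:
  join B1 pred B0: · stop@B0
  join B1 pred B7: B7→B4→B1 stop@B0
  join B4 pred B2: B2 stop@B1
  join B4 pred B3: B3 stop@B1
  join B7 pred B4: · stop@B4
  join B7 pred B6: B6→B5 stop@B4
  join B9 pred B6: B6 stop@B5
  join B9 pred B8: B8 stop@B5
  B0: DF=∅
  B1: DF={B1}
  B2: DF={B4}
  B3: DF={B4}
  B4: DF={B1}
  B5: DF={B7}
  B6: DF={B7,B9}
  B7: DF={B1}
  B8: DF={B9}
  B9: DF=∅

DF(B1) = ["B1"]

Answer: ["B1"]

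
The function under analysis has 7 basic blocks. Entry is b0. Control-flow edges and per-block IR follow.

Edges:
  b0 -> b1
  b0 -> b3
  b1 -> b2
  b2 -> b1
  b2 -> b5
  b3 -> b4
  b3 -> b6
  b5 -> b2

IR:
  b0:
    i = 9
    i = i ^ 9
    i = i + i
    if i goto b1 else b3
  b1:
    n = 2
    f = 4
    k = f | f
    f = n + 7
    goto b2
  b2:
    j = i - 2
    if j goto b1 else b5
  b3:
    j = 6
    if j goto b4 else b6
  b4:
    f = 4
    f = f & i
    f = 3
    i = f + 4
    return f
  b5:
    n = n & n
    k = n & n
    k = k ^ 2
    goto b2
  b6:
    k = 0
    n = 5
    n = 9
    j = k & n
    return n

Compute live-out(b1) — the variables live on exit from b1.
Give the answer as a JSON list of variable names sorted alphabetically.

Answer: ["i", "n"]

Working:
Per-block:
  b0: def={i} ue=∅
  b1: def={f,k,n} ue=∅
  b2: def={j} ue={i}
  b3: def={j} ue=∅
  b4: def={f,i} ue={i}
  b5: def={k,n} ue={n}
  b6: def={j,k,n} ue=∅

Live sets:
  b0: in=∅ out={i}
  b1: in={i} out={i,n}
  b2: in={i,n} out={i,n}
  b3: in={i} out={i}
  b4: in={i} out=∅
  b5: in={i,n} out={i,n}
  b6: in=∅ out=∅

live-out(b1) = ["i", "n"]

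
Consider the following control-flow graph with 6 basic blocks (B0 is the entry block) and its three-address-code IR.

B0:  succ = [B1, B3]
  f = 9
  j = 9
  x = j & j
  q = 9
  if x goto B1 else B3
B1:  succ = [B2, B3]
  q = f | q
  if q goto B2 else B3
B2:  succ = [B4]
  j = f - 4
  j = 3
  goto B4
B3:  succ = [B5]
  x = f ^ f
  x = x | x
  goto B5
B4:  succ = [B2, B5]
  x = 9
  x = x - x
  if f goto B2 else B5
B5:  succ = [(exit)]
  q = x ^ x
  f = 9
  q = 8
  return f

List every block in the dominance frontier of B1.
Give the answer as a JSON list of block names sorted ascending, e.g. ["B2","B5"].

Answer: ["B3", "B5"]

Derivation:
idom tree: B1←B0 B2←B1 B3←B0 B4←B2 B5←B0
Join-block Dom:
  B2: preds {B1,B4}: {B0,B1} ∩ {B0,B1,B2,B4} = {B0,B1}; idom=B1
  B3: preds {B0,B1}: {B0} ∩ {B0,B1} = {B0}; idom=B0
  B5: preds {B3,B4}: {B0,B3} ∩ {B0,B1,B2,B4} = {B0}; idom=B0

DF derivation:
  join B2 pred B1: · stop@B1
  join B2 pred B4: B4→B2 stop@B1
  join B3 pred B0: · stop@B0
  join B3 pred B1: B1 stop@B0
  join B5 pred B3: B3 stop@B0
  join B5 pred B4: B4→B2→B1 stop@B0
  B0 → ∅
  B1 → {B3,B5}
  B2 → {B2,B5}
  B3 → {B5}
  B4 → {B2,B5}
  B5 → ∅

DF(B1) = ["B3", "B5"]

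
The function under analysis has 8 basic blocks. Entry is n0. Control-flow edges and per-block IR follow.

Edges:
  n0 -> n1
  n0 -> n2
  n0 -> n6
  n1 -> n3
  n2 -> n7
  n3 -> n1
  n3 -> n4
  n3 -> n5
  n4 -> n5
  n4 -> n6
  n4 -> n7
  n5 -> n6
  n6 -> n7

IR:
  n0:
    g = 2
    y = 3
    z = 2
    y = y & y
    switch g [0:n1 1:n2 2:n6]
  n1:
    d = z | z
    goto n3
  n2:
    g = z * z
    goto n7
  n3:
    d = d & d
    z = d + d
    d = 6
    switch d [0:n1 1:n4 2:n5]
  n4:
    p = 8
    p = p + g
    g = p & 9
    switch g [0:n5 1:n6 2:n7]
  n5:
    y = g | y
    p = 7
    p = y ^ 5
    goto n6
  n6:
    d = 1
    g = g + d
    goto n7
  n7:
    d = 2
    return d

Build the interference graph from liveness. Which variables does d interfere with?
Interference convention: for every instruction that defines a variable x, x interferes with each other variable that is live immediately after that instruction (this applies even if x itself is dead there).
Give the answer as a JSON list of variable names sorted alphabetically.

Per-block:
  n0: {g,y,z} / ∅
  n1: {d} / {z}
  n2: {g} / {z}
  n3: {d,z} / {d}
  n4: {g,p} / {g}
  n5: {p,y} / {g,y}
  n6: {d,g} / {g}
  n7: {d} / ∅

Liveness:
  n0 li=∅ lo={g,y,z}
  n1 li={g,y,z} lo={d,g,y}
  n2 li={z} lo=∅
  n3 li={d,g,y} lo={g,y,z}
  n4 li={g,y} lo={g,y}
  n5 li={g,y} lo={g}
  n6 li={g} lo=∅
  n7 li=∅ lo=∅

Conflict graph:
  d — {g,y,z}
  g — {d,p,y,z}
  p — {g,y}
  y — {d,g,p,z}
  z — {d,g,y}

N(d) = ["g", "y", "z"]

Answer: ["g", "y", "z"]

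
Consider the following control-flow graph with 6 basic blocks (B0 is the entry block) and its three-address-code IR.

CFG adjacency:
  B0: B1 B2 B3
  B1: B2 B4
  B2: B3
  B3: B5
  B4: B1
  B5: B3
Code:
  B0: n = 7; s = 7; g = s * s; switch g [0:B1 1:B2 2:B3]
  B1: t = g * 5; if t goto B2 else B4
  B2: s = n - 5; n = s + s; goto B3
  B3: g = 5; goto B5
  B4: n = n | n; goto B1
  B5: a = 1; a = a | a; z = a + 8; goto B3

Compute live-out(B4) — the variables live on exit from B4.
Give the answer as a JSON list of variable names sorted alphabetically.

def/use:
  B0 def {g,n,s} use ∅
  B1 def {t} use {g}
  B2 def {n,s} use {n}
  B3 def {g} use ∅
  B4 def {n} use {n}
  B5 def {a,z} use ∅

Live sets:
  B0: in=∅ out={g,n}
  B1: in={g,n} out={g,n}
  B2: in={n} out=∅
  B3: in=∅ out=∅
  B4: in={g,n} out={g,n}
  B5: in=∅ out=∅

live-out(B4) = ["g", "n"]

Answer: ["g", "n"]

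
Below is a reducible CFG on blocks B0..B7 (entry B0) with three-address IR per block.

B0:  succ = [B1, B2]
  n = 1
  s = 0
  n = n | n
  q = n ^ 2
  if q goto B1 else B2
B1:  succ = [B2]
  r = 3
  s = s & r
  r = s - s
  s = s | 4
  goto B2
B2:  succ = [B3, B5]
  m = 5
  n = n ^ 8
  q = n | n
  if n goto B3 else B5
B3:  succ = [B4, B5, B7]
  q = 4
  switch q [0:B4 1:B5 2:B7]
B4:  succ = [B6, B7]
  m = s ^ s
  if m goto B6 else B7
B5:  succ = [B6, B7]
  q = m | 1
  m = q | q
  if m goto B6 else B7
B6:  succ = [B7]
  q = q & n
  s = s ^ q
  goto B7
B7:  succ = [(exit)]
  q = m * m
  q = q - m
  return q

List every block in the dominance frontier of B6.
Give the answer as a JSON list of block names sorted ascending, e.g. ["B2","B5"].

Answer: ["B7"]

Working:
idom tree: B1←B0 B2←B0 B3←B2 B4←B3 B5←B2 B6←B2 B7←B2
Join-block Dom:
  B2: preds {B0,B1}: {B0} ∩ {B0,B1} = {B0}; idom=B0
  B5: preds {B2,B3}: {B0,B2} ∩ {B0,B2,B3} = {B0,B2}; idom=B2
  B6: preds {B4,B5}: {B0,B2,B3,B4} ∩ {B0,B2,B5} = {B0,B2}; idom=B2
  B7: preds {B3,B4,B5,B6}: {B0,B2,B3} ∩ {B0,B2,B3,B4} ∩ {B0,B2,B5} ∩ {B0,B2,B6} = {B0,B2}; idom=B2

DF walk-up:
  B2←B0: walk · to B0
  B2←B1: walk B1 to B0
  B5←B2: walk · to B2
  B5←B3: walk B3 to B2
  B6←B4: walk B4→B3 to B2
  B6←B5: walk B5 to B2
  B7←B3: walk B3 to B2
  B7←B4: walk B4→B3 to B2
  B7←B5: walk B5 to B2
  B7←B6: walk B6 to B2
  B0: DF=∅
  B1: DF={B2}
  B2: DF=∅
  B3: DF={B5,B6,B7}
  B4: DF={B6,B7}
  B5: DF={B6,B7}
  B6: DF={B7}
  B7: DF=∅

DF(B6) = ["B7"]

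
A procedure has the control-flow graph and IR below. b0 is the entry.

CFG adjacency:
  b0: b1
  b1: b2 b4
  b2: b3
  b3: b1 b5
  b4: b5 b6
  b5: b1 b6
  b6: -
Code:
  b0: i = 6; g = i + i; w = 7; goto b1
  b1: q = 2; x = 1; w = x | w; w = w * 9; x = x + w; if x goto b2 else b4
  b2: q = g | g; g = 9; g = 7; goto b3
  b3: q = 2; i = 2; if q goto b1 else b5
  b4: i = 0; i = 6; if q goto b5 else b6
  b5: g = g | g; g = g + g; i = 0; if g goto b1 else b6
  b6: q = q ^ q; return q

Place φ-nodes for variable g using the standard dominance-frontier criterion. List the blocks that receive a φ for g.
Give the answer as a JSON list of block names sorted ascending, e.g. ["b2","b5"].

idom tree: b1←b0 b2←b1 b3←b2 b4←b1 b5←b1 b6←b1
Join-block Dom:
  b1: preds {b0,b3,b5}: {b0} ∩ {b0,b1,b2,b3} ∩ {b0,b1,b5} = {b0}; idom=b0
  b5: preds {b3,b4}: {b0,b1,b2,b3} ∩ {b0,b1,b4} = {b0,b1}; idom=b1
  b6: preds {b4,b5}: {b0,b1,b4} ∩ {b0,b1,b5} = {b0,b1}; idom=b1

DF walk-up:
  join b1 pred b0: · stop@b0
  join b1 pred b3: b3→b2→b1 stop@b0
  join b1 pred b5: b5→b1 stop@b0
  join b5 pred b3: b3→b2 stop@b1
  join b5 pred b4: b4 stop@b1
  join b6 pred b4: b4 stop@b1
  join b6 pred b5: b5 stop@b1
  b0 → ∅
  b1 → {b1}
  b2 → {b1,b5}
  b3 → {b1,b5}
  b4 → {b5,b6}
  b5 → {b1,b6}
  b6 → ∅

φ for g: defs {b0,b2,b5}
  DF⁺ = {b1,b5,b6}

Answer: ["b1", "b5", "b6"]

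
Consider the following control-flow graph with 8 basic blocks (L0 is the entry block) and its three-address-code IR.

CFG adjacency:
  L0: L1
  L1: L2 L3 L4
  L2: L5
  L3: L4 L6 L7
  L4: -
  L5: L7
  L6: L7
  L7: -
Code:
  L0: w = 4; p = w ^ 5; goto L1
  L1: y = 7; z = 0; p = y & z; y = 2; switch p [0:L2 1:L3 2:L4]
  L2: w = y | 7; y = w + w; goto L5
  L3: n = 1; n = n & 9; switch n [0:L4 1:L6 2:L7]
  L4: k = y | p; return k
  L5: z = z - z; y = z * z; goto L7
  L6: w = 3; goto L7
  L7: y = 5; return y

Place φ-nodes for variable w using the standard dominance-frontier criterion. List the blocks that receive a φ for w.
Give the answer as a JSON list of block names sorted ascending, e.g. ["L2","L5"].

idom tree: L1←L0 L2←L1 L3←L1 L4←L1 L5←L2 L6←L3 L7←L1
Join-block Dom:
  L4: preds {L1,L3}: {L0,L1} ∩ {L0,L1,L3} = {L0,L1}; idom=L1
  L7: preds {L3,L5,L6}: {L0,L1,L3} ∩ {L0,L1,L2,L5} ∩ {L0,L1,L3,L6} = {L0,L1}; idom=L1

Frontier:
  L4←L1: walk · to L1
  L4←L3: walk L3 to L1
  L7←L3: walk L3 to L1
  L7←L5: walk L5→L2 to L1
  L7←L6: walk L6→L3 to L1
  L0 → ∅
  L1 → ∅
  L2 → {L7}
  L3 → {L4,L7}
  L4 → ∅
  L5 → {L7}
  L6 → {L7}
  L7 → ∅

φ for w: defs {L0,L2,L6}
  DF⁺ = {L7}

Answer: ["L7"]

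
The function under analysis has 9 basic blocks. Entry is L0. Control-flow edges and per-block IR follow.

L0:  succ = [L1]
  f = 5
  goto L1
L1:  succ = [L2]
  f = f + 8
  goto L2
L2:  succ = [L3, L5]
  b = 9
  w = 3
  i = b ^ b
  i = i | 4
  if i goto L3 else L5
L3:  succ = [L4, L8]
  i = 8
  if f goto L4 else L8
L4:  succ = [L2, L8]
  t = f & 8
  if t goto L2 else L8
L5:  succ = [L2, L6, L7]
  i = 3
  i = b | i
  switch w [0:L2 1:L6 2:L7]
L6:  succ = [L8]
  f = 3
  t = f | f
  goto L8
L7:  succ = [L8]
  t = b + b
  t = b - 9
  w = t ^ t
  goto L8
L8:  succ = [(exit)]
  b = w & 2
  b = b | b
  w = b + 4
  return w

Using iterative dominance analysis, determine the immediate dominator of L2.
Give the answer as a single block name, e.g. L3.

idom tree: L1←L0 L2←L1 L3←L2 L4←L3 L5←L2 L6←L5 L7←L5 L8←L2
Join-block Dom:
  L2: preds {L1,L4,L5}: {L0,L1} ∩ {L0,L1,L2,L3,L4} ∩ {L0,L1,L2,L5} = {L0,L1}; idom=L1
  L8: preds {L3,L4,L6,L7}: {L0,L1,L2,L3} ∩ {L0,L1,L2,L3,L4} ∩ {L0,L1,L2,L5,L6} ∩ {L0,L1,L2,L5,L7} = {L0,L1,L2}; idom=L2

idom(L2) = L1

Answer: L1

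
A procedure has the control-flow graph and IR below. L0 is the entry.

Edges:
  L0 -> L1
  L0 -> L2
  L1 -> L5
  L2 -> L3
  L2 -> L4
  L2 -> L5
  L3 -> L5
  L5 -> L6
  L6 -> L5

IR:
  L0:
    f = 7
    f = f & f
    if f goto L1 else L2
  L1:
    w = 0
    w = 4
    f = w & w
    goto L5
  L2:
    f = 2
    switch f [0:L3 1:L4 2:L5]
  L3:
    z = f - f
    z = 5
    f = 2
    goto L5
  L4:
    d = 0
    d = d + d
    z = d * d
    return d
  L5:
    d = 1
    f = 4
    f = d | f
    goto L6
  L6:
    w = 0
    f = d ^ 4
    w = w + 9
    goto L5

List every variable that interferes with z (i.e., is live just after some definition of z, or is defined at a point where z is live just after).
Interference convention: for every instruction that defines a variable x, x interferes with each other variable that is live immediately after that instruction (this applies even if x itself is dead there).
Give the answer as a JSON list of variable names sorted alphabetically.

Answer: ["d"]

Derivation:
def/use:
  L0: def={f} ue=∅
  L1: def={f,w} ue=∅
  L2: def={f} ue=∅
  L3: def={f,z} ue={f}
  L4: def={d,z} ue=∅
  L5: def={d,f} ue=∅
  L6: def={f,w} ue={d}

Liveness:
  live L0: ∅→∅
  live L1: ∅→∅
  live L2: ∅→{f}
  live L3: {f}→∅
  live L4: ∅→∅
  live L5: ∅→{d}
  live L6: {d}→∅

Interfere edges:
  d — {f,w,z}
  f — {d,w}
  w — {d,f}
  z — {d}

N(z) = ["d"]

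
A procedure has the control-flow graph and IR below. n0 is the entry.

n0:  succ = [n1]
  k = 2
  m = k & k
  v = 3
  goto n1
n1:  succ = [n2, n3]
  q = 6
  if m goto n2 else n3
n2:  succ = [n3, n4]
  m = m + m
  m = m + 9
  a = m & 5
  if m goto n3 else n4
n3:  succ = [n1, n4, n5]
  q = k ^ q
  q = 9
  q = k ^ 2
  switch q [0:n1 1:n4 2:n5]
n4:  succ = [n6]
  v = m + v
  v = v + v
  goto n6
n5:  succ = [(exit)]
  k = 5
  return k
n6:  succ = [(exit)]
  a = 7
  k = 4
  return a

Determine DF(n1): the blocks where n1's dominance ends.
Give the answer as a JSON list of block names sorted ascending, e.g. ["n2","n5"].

idom tree: n1←n0 n2←n1 n3←n1 n4←n1 n5←n3 n6←n4
Dom∩ at merges:
  n1: preds {n0,n3}: {n0} ∩ {n0,n1,n3} = {n0}; idom=n0
  n3: preds {n1,n2}: {n0,n1} ∩ {n0,n1,n2} = {n0,n1}; idom=n1
  n4: preds {n2,n3}: {n0,n1,n2} ∩ {n0,n1,n3} = {n0,n1}; idom=n1

DF derivation:
  n1←n0: walk · to n0
  n1←n3: walk n3→n1 to n0
  n3←n1: walk · to n1
  n3←n2: walk n2 to n1
  n4←n2: walk n2 to n1
  n4←n3: walk n3 to n1
  n0: DF=∅
  n1: DF={n1}
  n2: DF={n3,n4}
  n3: DF={n1,n4}
  n4: DF=∅
  n5: DF=∅
  n6: DF=∅

DF(n1) = ["n1"]

Answer: ["n1"]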